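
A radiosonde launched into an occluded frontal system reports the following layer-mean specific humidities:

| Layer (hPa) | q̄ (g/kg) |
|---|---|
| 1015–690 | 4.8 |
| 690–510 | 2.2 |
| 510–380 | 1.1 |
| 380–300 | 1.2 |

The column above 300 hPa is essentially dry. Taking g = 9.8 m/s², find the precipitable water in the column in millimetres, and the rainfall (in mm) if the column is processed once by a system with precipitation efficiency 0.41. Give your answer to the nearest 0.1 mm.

PW ≈ 22.4 mm; rainfall ≈ 9.2 mm

Precipitable water is the column-integrated vapour mass per unit area: PW = (1/g) Σ q̄ Δp, with q in kg/kg and Δp in Pa (1 kg/m² of water = 1 mm).
Layer 1015–690 hPa: Δp = 325 hPa = 32500 Pa, q̄ = 0.0048 kg/kg → 0.0048 × 32500 / 9.8 = 15.92 mm
Layer 690–510 hPa: Δp = 180 hPa = 18000 Pa, q̄ = 0.0022 kg/kg → 0.0022 × 18000 / 9.8 = 4.04 mm
Layer 510–380 hPa: Δp = 130 hPa = 13000 Pa, q̄ = 0.0011 kg/kg → 0.0011 × 13000 / 9.8 = 1.46 mm
Layer 380–300 hPa: Δp = 80 hPa = 8000 Pa, q̄ = 0.0012 kg/kg → 0.0012 × 8000 / 9.8 = 0.98 mm
PW = 15.92 + 4.04 + 1.46 + 0.98 = 22.40 ≈ 22.4 mm.
Rainfall = ε × PW = 0.41 × 22.4 = 9.2 mm.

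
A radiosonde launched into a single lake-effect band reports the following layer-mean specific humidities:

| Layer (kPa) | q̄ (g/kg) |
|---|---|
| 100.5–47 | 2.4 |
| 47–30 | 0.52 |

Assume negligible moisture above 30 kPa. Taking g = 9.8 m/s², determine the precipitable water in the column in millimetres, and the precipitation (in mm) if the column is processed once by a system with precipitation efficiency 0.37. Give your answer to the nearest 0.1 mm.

Precipitable water is the column-integrated vapour mass per unit area: PW = (1/g) Σ q̄ Δp, with q in kg/kg and Δp in Pa (1 kg/m² of water = 1 mm).
Layer 100.5–47 kPa: Δp = 535 hPa = 53500 Pa, q̄ = 0.0024 kg/kg → 0.0024 × 53500 / 9.8 = 13.10 mm
Layer 47–30 kPa: Δp = 170 hPa = 17000 Pa, q̄ = 0.00052 kg/kg → 0.00052 × 17000 / 9.8 = 0.90 mm
PW = 13.10 + 0.90 = 14.00 ≈ 14.0 mm.
Precipitation = ε × PW = 0.37 × 14.0 = 5.2 mm.

PW ≈ 14.0 mm; precipitation ≈ 5.2 mm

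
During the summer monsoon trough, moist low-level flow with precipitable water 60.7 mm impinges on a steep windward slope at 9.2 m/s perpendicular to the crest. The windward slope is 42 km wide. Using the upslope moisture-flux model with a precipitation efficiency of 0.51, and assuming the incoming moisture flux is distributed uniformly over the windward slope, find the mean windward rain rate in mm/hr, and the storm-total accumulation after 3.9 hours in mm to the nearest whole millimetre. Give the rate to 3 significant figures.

Incoming column moisture flux per unit ridge length: F = V × PW = 9.2 × 60.7 = 558.44 mm·m/s.
Spread over the 42 km slope with efficiency ε = 0.51: R = ε·F/W = 0.51 × 558.44 / 42000 m = 6.781e-03 mm/s.
R = 6.781e-03 × 3600 = 24.4 mm/hr.
Over 3.9 h: total = 24.4 × 3.9 = 95.16 ≈ 95 mm.

R ≈ 24.4 mm/hr; total ≈ 95 mm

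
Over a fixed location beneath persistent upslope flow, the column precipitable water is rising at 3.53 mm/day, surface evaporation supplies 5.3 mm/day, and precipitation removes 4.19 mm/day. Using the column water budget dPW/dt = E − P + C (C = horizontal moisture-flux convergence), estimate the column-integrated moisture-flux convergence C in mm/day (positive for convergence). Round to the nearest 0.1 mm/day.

dPW/dt = +3.53 mm/day.
C = dPW/dt − E + P = (+3.53) − 5.3 + 4.19 = 2.4 mm/day.

C ≈ 2.4 mm/day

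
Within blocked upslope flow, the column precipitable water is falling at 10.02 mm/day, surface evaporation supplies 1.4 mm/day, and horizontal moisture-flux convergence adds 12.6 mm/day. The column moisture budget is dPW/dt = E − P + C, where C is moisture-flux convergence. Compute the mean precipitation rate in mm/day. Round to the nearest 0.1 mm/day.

dPW/dt = -10.02 mm/day.
P = E + C − dPW/dt = 1.4 + (12.6) − (-10.02) = 24.0 mm/day.

P ≈ 24.0 mm/day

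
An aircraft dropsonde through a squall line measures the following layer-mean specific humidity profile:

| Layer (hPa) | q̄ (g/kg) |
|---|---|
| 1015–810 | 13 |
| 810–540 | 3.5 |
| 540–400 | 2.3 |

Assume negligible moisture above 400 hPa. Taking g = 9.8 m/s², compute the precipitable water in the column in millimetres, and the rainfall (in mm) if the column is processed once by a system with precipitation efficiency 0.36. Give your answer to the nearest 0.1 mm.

Precipitable water is the column-integrated vapour mass per unit area: PW = (1/g) Σ q̄ Δp, with q in kg/kg and Δp in Pa (1 kg/m² of water = 1 mm).
Layer 1015–810 hPa: Δp = 205 hPa = 20500 Pa, q̄ = 0.013 kg/kg → 0.013 × 20500 / 9.8 = 27.19 mm
Layer 810–540 hPa: Δp = 270 hPa = 27000 Pa, q̄ = 0.0035 kg/kg → 0.0035 × 27000 / 9.8 = 9.64 mm
Layer 540–400 hPa: Δp = 140 hPa = 14000 Pa, q̄ = 0.0023 kg/kg → 0.0023 × 14000 / 9.8 = 3.29 mm
PW = 27.19 + 9.64 + 3.29 = 40.12 ≈ 40.1 mm.
Rainfall = ε × PW = 0.36 × 40.1 = 14.4 mm.

PW ≈ 40.1 mm; rainfall ≈ 14.4 mm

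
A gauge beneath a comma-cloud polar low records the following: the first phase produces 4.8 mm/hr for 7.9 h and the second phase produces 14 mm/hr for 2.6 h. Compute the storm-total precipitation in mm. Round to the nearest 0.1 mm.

total ≈ 74.3 mm

Total = Σ Rᵢ Δtᵢ = 4.8 × 7.9 + 14 × 2.6
      = 37.92 + 36.4 = 74.3 mm.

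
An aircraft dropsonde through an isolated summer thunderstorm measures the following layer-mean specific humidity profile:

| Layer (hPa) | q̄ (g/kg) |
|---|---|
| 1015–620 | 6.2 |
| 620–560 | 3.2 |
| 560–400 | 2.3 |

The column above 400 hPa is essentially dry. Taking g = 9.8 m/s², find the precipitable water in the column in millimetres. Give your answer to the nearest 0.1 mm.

Precipitable water is the column-integrated vapour mass per unit area: PW = (1/g) Σ q̄ Δp, with q in kg/kg and Δp in Pa (1 kg/m² of water = 1 mm).
Layer 1015–620 hPa: Δp = 395 hPa = 39500 Pa, q̄ = 0.0062 kg/kg → 0.0062 × 39500 / 9.8 = 24.99 mm
Layer 620–560 hPa: Δp = 60 hPa = 6000 Pa, q̄ = 0.0032 kg/kg → 0.0032 × 6000 / 9.8 = 1.96 mm
Layer 560–400 hPa: Δp = 160 hPa = 16000 Pa, q̄ = 0.0023 kg/kg → 0.0023 × 16000 / 9.8 = 3.76 mm
PW = 24.99 + 1.96 + 3.76 = 30.71 ≈ 30.7 mm.

PW ≈ 30.7 mm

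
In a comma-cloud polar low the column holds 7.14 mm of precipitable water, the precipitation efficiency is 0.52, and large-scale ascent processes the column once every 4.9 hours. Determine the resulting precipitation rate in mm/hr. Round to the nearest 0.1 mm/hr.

Each overturning extracts ε × PW = 0.52 × 7.14 = 3.7128 mm.
Rate = ε·PW / τ = 3.7128 / 4.9 h = 0.8 mm/hr.

R ≈ 0.8 mm/hr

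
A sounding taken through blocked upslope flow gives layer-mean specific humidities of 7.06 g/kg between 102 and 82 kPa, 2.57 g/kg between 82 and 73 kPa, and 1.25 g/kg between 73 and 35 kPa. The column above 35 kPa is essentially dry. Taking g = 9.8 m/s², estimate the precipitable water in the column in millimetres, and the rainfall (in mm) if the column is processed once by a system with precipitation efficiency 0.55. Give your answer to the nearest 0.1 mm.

Precipitable water is the column-integrated vapour mass per unit area: PW = (1/g) Σ q̄ Δp, with q in kg/kg and Δp in Pa (1 kg/m² of water = 1 mm).
Layer 102–82 kPa: Δp = 200 hPa = 20000 Pa, q̄ = 0.00706 kg/kg → 0.00706 × 20000 / 9.8 = 14.41 mm
Layer 82–73 kPa: Δp = 90 hPa = 9000 Pa, q̄ = 0.00257 kg/kg → 0.00257 × 9000 / 9.8 = 2.36 mm
Layer 73–35 kPa: Δp = 380 hPa = 38000 Pa, q̄ = 0.00125 kg/kg → 0.00125 × 38000 / 9.8 = 4.85 mm
PW = 14.41 + 2.36 + 4.85 = 21.62 ≈ 21.6 mm.
Rainfall = ε × PW = 0.55 × 21.6 = 11.9 mm.

PW ≈ 21.6 mm; rainfall ≈ 11.9 mm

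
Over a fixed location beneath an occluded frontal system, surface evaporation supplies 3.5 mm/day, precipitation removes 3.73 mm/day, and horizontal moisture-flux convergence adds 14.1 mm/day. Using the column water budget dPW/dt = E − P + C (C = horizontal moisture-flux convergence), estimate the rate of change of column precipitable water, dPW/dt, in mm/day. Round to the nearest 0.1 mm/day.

dPW/dt = E − P + C = 3.5 − 3.73 + (14.1) = 13.9 mm/day.

dPW/dt ≈ 13.9 mm/day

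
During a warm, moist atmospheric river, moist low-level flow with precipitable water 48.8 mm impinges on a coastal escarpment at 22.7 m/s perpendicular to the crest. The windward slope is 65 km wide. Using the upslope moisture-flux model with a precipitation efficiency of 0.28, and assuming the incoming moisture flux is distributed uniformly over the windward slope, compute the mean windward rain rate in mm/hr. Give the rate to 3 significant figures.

R ≈ 17.2 mm/hr

Incoming column moisture flux per unit ridge length: F = V × PW = 22.7 × 48.8 = 1107.76 mm·m/s.
Spread over the 65 km slope with efficiency ε = 0.28: R = ε·F/W = 0.28 × 1107.76 / 65000 m = 4.772e-03 mm/s.
R = 4.772e-03 × 3600 = 17.2 mm/hr.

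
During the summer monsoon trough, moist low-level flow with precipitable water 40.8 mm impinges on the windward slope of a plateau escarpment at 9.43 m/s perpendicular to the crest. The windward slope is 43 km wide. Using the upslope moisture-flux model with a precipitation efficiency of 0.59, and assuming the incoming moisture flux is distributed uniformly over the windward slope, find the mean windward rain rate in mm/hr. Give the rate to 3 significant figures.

Incoming column moisture flux per unit ridge length: F = V × PW = 9.43 × 40.8 = 384.744 mm·m/s.
Spread over the 43 km slope with efficiency ε = 0.59: R = ε·F/W = 0.59 × 384.744 / 43000 m = 5.279e-03 mm/s.
R = 5.279e-03 × 3600 = 19.0 mm/hr.

R ≈ 19.0 mm/hr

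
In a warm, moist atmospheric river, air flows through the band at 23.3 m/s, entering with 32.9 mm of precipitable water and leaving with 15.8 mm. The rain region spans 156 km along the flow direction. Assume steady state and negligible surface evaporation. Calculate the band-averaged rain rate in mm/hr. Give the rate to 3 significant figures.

R ≈ 9.19 mm/hr

Column moisture flux per unit crosswind length is F = V × PW.
Inflow: F_in = 23.3 × 32.9 = 766.57 mm·m/s
Outflow: F_out = 23.3 × 15.8 = 368.14 mm·m/s
Steady-state rate R = (F_in − F_out)/L = (766.57 − 368.14) / 156000 m = 2.554e-03 mm/s.
R = 2.554e-03 × 3600 = 9.19 mm/hr.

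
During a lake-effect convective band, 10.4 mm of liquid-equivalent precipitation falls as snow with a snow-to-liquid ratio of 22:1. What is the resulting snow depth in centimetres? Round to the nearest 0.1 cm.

Snow depth = liquid × ratio = 10.4 mm × 22 = 228.8 mm = 22.9 cm.

snow depth ≈ 22.9 cm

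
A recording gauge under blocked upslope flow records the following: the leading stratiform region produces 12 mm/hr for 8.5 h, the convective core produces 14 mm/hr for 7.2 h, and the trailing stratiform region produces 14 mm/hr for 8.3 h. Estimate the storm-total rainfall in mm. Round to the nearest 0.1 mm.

Total = Σ Rᵢ Δtᵢ = 12 × 8.5 + 14 × 7.2 + 14 × 8.3
      = 102 + 100.8 + 116.2 = 319.0 mm.

total ≈ 319.0 mm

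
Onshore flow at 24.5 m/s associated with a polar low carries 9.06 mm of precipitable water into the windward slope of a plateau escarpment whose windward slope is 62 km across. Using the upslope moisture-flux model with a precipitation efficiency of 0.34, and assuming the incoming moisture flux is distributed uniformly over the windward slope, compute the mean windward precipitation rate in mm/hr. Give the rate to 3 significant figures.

R ≈ 4.38 mm/hr

Incoming column moisture flux per unit ridge length: F = V × PW = 24.5 × 9.06 = 221.97 mm·m/s.
Spread over the 62 km slope with efficiency ε = 0.34: R = ε·F/W = 0.34 × 221.97 / 62000 m = 1.217e-03 mm/s.
R = 1.217e-03 × 3600 = 4.38 mm/hr.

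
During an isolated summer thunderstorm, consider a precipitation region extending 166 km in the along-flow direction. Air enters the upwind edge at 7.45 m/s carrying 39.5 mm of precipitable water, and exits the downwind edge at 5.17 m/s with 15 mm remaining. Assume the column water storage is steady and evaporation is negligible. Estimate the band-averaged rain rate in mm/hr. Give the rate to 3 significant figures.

Column moisture flux per unit crosswind length is F = V × PW.
Inflow: F_in = 7.45 × 39.5 = 294.275 mm·m/s
Outflow: F_out = 5.17 × 15 = 77.55 mm·m/s
Steady-state rate R = (F_in − F_out)/L = (294.275 − 77.55) / 166000 m = 1.306e-03 mm/s.
R = 1.306e-03 × 3600 = 4.70 mm/hr.

R ≈ 4.70 mm/hr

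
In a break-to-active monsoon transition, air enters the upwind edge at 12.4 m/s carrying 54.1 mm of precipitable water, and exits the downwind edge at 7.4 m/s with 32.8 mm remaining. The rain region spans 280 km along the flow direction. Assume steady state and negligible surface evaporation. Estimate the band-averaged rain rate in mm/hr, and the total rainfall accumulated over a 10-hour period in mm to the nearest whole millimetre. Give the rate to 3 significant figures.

Column moisture flux per unit crosswind length is F = V × PW.
Inflow: F_in = 12.4 × 54.1 = 670.84 mm·m/s
Outflow: F_out = 7.4 × 32.8 = 242.72 mm·m/s
Steady-state rate R = (F_in − F_out)/L = (670.84 − 242.72) / 280000 m = 1.529e-03 mm/s.
R = 1.529e-03 × 3600 = 5.50 mm/hr.
Over 10 h: total = 5.50 × 10 = 55 mm.

R ≈ 5.50 mm/hr; total ≈ 55 mm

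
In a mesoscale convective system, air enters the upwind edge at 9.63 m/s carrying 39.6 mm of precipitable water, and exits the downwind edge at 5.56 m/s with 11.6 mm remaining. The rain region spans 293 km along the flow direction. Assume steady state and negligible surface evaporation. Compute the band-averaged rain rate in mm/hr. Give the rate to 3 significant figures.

R ≈ 3.89 mm/hr

Column moisture flux per unit crosswind length is F = V × PW.
Inflow: F_in = 9.63 × 39.6 = 381.348 mm·m/s
Outflow: F_out = 5.56 × 11.6 = 64.496 mm·m/s
Steady-state rate R = (F_in − F_out)/L = (381.348 − 64.496) / 293000 m = 1.081e-03 mm/s.
R = 1.081e-03 × 3600 = 3.89 mm/hr.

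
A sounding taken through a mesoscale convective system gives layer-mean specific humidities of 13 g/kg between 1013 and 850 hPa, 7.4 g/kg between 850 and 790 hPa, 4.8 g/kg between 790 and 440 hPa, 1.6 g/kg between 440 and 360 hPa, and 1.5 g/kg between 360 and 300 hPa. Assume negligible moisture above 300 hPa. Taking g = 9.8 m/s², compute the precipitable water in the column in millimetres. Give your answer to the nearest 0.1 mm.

PW ≈ 45.5 mm

Precipitable water is the column-integrated vapour mass per unit area: PW = (1/g) Σ q̄ Δp, with q in kg/kg and Δp in Pa (1 kg/m² of water = 1 mm).
Layer 1013–850 hPa: Δp = 163 hPa = 16300 Pa, q̄ = 0.013 kg/kg → 0.013 × 16300 / 9.8 = 21.62 mm
Layer 850–790 hPa: Δp = 60 hPa = 6000 Pa, q̄ = 0.0074 kg/kg → 0.0074 × 6000 / 9.8 = 4.53 mm
Layer 790–440 hPa: Δp = 350 hPa = 35000 Pa, q̄ = 0.0048 kg/kg → 0.0048 × 35000 / 9.8 = 17.14 mm
Layer 440–360 hPa: Δp = 80 hPa = 8000 Pa, q̄ = 0.0016 kg/kg → 0.0016 × 8000 / 9.8 = 1.31 mm
Layer 360–300 hPa: Δp = 60 hPa = 6000 Pa, q̄ = 0.0015 kg/kg → 0.0015 × 6000 / 9.8 = 0.92 mm
PW = 21.62 + 4.53 + 17.14 + 1.31 + 0.92 = 45.52 ≈ 45.5 mm.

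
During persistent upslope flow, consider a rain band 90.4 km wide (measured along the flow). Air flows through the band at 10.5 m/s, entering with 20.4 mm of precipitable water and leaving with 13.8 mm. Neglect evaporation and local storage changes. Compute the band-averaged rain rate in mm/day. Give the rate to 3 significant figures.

R ≈ 66.2 mm/day

Column moisture flux per unit crosswind length is F = V × PW.
Inflow: F_in = 10.5 × 20.4 = 214.2 mm·m/s
Outflow: F_out = 10.5 × 13.8 = 144.9 mm·m/s
Steady-state rate R = (F_in − F_out)/L = (214.2 − 144.9) / 90400 m = 7.666e-04 mm/s.
R = 7.666e-04 × 3600 × 24 = 66.2 mm/day.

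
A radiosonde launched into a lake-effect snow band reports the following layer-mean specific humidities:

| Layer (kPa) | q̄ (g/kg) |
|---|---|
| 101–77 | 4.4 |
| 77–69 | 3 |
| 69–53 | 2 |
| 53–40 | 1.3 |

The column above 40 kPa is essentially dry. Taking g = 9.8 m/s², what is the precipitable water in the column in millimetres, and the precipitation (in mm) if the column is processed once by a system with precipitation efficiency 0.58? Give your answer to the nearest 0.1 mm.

Precipitable water is the column-integrated vapour mass per unit area: PW = (1/g) Σ q̄ Δp, with q in kg/kg and Δp in Pa (1 kg/m² of water = 1 mm).
Layer 101–77 kPa: Δp = 240 hPa = 24000 Pa, q̄ = 0.0044 kg/kg → 0.0044 × 24000 / 9.8 = 10.78 mm
Layer 77–69 kPa: Δp = 80 hPa = 8000 Pa, q̄ = 0.003 kg/kg → 0.003 × 8000 / 9.8 = 2.45 mm
Layer 69–53 kPa: Δp = 160 hPa = 16000 Pa, q̄ = 0.002 kg/kg → 0.002 × 16000 / 9.8 = 3.27 mm
Layer 53–40 kPa: Δp = 130 hPa = 13000 Pa, q̄ = 0.0013 kg/kg → 0.0013 × 13000 / 9.8 = 1.72 mm
PW = 10.78 + 2.45 + 3.27 + 1.72 = 18.22 ≈ 18.2 mm.
Precipitation = ε × PW = 0.58 × 18.2 = 10.6 mm.

PW ≈ 18.2 mm; precipitation ≈ 10.6 mm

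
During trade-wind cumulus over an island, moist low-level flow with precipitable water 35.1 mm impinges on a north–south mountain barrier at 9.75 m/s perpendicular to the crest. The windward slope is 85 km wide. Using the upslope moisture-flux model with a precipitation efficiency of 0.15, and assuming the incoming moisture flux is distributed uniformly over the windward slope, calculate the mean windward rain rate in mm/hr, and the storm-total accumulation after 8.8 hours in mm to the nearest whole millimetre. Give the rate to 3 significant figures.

R ≈ 2.17 mm/hr; total ≈ 19 mm

Incoming column moisture flux per unit ridge length: F = V × PW = 9.75 × 35.1 = 342.225 mm·m/s.
Spread over the 85 km slope with efficiency ε = 0.15: R = ε·F/W = 0.15 × 342.225 / 85000 m = 6.039e-04 mm/s.
R = 6.039e-04 × 3600 = 2.17 mm/hr.
Over 8.8 h: total = 2.17 × 8.8 = 19.096 ≈ 19 mm.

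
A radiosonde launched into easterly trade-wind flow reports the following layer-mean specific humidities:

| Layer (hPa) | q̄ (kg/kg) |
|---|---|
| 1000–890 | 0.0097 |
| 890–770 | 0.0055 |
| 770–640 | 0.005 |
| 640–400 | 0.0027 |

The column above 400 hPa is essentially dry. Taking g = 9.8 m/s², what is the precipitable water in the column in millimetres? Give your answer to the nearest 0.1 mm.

Precipitable water is the column-integrated vapour mass per unit area: PW = (1/g) Σ q̄ Δp, with q in kg/kg and Δp in Pa (1 kg/m² of water = 1 mm).
Layer 1000–890 hPa: Δp = 110 hPa = 11000 Pa, q̄ = 0.0097 kg/kg → 0.0097 × 11000 / 9.8 = 10.89 mm
Layer 890–770 hPa: Δp = 120 hPa = 12000 Pa, q̄ = 0.0055 kg/kg → 0.0055 × 12000 / 9.8 = 6.73 mm
Layer 770–640 hPa: Δp = 130 hPa = 13000 Pa, q̄ = 0.005 kg/kg → 0.005 × 13000 / 9.8 = 6.63 mm
Layer 640–400 hPa: Δp = 240 hPa = 24000 Pa, q̄ = 0.0027 kg/kg → 0.0027 × 24000 / 9.8 = 6.61 mm
PW = 10.89 + 6.73 + 6.63 + 6.61 = 30.86 ≈ 30.9 mm.

PW ≈ 30.9 mm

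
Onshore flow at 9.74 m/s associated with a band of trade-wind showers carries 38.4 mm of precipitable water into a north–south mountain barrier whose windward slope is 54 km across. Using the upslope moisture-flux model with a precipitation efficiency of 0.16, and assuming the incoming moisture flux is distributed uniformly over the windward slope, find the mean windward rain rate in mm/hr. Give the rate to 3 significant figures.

R ≈ 3.99 mm/hr

Incoming column moisture flux per unit ridge length: F = V × PW = 9.74 × 38.4 = 374.016 mm·m/s.
Spread over the 54 km slope with efficiency ε = 0.16: R = ε·F/W = 0.16 × 374.016 / 54000 m = 1.108e-03 mm/s.
R = 1.108e-03 × 3600 = 3.99 mm/hr.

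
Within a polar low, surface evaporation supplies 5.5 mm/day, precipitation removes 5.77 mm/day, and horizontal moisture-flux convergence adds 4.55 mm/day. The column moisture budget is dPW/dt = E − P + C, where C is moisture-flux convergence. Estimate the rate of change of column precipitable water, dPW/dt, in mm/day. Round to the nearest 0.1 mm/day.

dPW/dt = E − P + C = 5.5 − 5.77 + (4.55) = 4.3 mm/day.

dPW/dt ≈ 4.3 mm/day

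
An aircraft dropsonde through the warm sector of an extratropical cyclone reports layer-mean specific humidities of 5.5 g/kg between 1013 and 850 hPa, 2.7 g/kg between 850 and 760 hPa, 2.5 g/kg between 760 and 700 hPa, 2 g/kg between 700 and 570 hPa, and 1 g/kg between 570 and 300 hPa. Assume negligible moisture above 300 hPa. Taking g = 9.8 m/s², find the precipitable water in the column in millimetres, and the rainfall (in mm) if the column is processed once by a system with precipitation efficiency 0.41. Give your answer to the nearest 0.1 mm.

PW ≈ 18.6 mm; rainfall ≈ 7.6 mm

Precipitable water is the column-integrated vapour mass per unit area: PW = (1/g) Σ q̄ Δp, with q in kg/kg and Δp in Pa (1 kg/m² of water = 1 mm).
Layer 1013–850 hPa: Δp = 163 hPa = 16300 Pa, q̄ = 0.0055 kg/kg → 0.0055 × 16300 / 9.8 = 9.15 mm
Layer 850–760 hPa: Δp = 90 hPa = 9000 Pa, q̄ = 0.0027 kg/kg → 0.0027 × 9000 / 9.8 = 2.48 mm
Layer 760–700 hPa: Δp = 60 hPa = 6000 Pa, q̄ = 0.0025 kg/kg → 0.0025 × 6000 / 9.8 = 1.53 mm
Layer 700–570 hPa: Δp = 130 hPa = 13000 Pa, q̄ = 0.002 kg/kg → 0.002 × 13000 / 9.8 = 2.65 mm
Layer 570–300 hPa: Δp = 270 hPa = 27000 Pa, q̄ = 0.001 kg/kg → 0.001 × 27000 / 9.8 = 2.76 mm
PW = 9.15 + 2.48 + 1.53 + 2.65 + 2.76 = 18.57 ≈ 18.6 mm.
Rainfall = ε × PW = 0.41 × 18.6 = 7.6 mm.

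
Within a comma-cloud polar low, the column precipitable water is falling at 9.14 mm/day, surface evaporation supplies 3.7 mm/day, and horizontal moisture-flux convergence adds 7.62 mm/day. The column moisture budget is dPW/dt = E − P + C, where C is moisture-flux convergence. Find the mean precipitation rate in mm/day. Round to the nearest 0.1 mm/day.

dPW/dt = -9.14 mm/day.
P = E + C − dPW/dt = 3.7 + (7.62) − (-9.14) = 20.5 mm/day.

P ≈ 20.5 mm/day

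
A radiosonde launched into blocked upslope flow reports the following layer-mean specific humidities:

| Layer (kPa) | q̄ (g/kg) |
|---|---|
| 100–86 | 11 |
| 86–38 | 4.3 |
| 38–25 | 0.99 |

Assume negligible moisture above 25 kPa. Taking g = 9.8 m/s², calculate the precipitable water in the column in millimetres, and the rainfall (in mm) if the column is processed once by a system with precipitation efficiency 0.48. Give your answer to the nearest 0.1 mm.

Precipitable water is the column-integrated vapour mass per unit area: PW = (1/g) Σ q̄ Δp, with q in kg/kg and Δp in Pa (1 kg/m² of water = 1 mm).
Layer 100–86 kPa: Δp = 140 hPa = 14000 Pa, q̄ = 0.011 kg/kg → 0.011 × 14000 / 9.8 = 15.71 mm
Layer 86–38 kPa: Δp = 480 hPa = 48000 Pa, q̄ = 0.0043 kg/kg → 0.0043 × 48000 / 9.8 = 21.06 mm
Layer 38–25 kPa: Δp = 130 hPa = 13000 Pa, q̄ = 0.00099 kg/kg → 0.00099 × 13000 / 9.8 = 1.31 mm
PW = 15.71 + 21.06 + 1.31 = 38.08 ≈ 38.1 mm.
Rainfall = ε × PW = 0.48 × 38.1 = 18.3 mm.

PW ≈ 38.1 mm; rainfall ≈ 18.3 mm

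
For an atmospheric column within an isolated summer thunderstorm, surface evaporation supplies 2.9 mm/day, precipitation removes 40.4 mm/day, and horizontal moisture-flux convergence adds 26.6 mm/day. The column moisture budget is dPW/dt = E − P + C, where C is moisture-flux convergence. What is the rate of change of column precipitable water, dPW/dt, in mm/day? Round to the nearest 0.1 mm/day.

dPW/dt ≈ -10.9 mm/day

dPW/dt = E − P + C = 2.9 − 40.4 + (26.6) = -10.9 mm/day.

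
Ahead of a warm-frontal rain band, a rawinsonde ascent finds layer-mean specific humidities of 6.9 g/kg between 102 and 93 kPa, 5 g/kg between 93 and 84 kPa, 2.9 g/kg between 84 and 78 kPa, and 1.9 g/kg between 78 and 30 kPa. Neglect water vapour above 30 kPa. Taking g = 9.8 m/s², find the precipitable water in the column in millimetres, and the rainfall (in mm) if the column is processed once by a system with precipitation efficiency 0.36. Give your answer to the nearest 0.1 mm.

PW ≈ 22.0 mm; rainfall ≈ 7.9 mm

Precipitable water is the column-integrated vapour mass per unit area: PW = (1/g) Σ q̄ Δp, with q in kg/kg and Δp in Pa (1 kg/m² of water = 1 mm).
Layer 102–93 kPa: Δp = 90 hPa = 9000 Pa, q̄ = 0.0069 kg/kg → 0.0069 × 9000 / 9.8 = 6.34 mm
Layer 93–84 kPa: Δp = 90 hPa = 9000 Pa, q̄ = 0.005 kg/kg → 0.005 × 9000 / 9.8 = 4.59 mm
Layer 84–78 kPa: Δp = 60 hPa = 6000 Pa, q̄ = 0.0029 kg/kg → 0.0029 × 6000 / 9.8 = 1.78 mm
Layer 78–30 kPa: Δp = 480 hPa = 48000 Pa, q̄ = 0.0019 kg/kg → 0.0019 × 48000 / 9.8 = 9.31 mm
PW = 6.34 + 4.59 + 1.78 + 9.31 = 22.02 ≈ 22.0 mm.
Rainfall = ε × PW = 0.36 × 22.0 = 7.9 mm.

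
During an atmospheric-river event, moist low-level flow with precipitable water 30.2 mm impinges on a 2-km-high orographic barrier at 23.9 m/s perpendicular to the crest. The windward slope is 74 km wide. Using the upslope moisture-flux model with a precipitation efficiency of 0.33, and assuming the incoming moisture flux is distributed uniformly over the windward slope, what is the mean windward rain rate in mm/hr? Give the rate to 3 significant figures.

Incoming column moisture flux per unit ridge length: F = V × PW = 23.9 × 30.2 = 721.78 mm·m/s.
Spread over the 74 km slope with efficiency ε = 0.33: R = ε·F/W = 0.33 × 721.78 / 74000 m = 3.219e-03 mm/s.
R = 3.219e-03 × 3600 = 11.6 mm/hr.

R ≈ 11.6 mm/hr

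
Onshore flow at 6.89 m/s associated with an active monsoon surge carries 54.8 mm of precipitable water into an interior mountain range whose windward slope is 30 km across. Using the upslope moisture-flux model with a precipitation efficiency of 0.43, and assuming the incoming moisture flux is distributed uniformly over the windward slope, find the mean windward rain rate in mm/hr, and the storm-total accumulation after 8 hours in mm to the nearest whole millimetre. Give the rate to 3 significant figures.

R ≈ 19.5 mm/hr; total ≈ 156 mm

Incoming column moisture flux per unit ridge length: F = V × PW = 6.89 × 54.8 = 377.572 mm·m/s.
Spread over the 30 km slope with efficiency ε = 0.43: R = ε·F/W = 0.43 × 377.572 / 30000 m = 5.412e-03 mm/s.
R = 5.412e-03 × 3600 = 19.5 mm/hr.
Over 8 h: total = 19.5 × 8 = 156 mm.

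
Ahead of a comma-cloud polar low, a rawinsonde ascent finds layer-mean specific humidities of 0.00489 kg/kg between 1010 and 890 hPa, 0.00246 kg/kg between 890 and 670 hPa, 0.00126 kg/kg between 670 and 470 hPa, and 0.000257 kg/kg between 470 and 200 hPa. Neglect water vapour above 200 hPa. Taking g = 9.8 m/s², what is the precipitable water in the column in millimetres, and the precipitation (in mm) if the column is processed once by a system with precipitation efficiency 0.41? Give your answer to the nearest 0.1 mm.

PW ≈ 14.8 mm; precipitation ≈ 6.1 mm

Precipitable water is the column-integrated vapour mass per unit area: PW = (1/g) Σ q̄ Δp, with q in kg/kg and Δp in Pa (1 kg/m² of water = 1 mm).
Layer 1010–890 hPa: Δp = 120 hPa = 12000 Pa, q̄ = 0.00489 kg/kg → 0.00489 × 12000 / 9.8 = 5.99 mm
Layer 890–670 hPa: Δp = 220 hPa = 22000 Pa, q̄ = 0.00246 kg/kg → 0.00246 × 22000 / 9.8 = 5.52 mm
Layer 670–470 hPa: Δp = 200 hPa = 20000 Pa, q̄ = 0.00126 kg/kg → 0.00126 × 20000 / 9.8 = 2.57 mm
Layer 470–200 hPa: Δp = 270 hPa = 27000 Pa, q̄ = 0.000257 kg/kg → 0.000257 × 27000 / 9.8 = 0.71 mm
PW = 5.99 + 5.52 + 2.57 + 0.71 = 14.79 ≈ 14.8 mm.
Precipitation = ε × PW = 0.41 × 14.8 = 6.1 mm.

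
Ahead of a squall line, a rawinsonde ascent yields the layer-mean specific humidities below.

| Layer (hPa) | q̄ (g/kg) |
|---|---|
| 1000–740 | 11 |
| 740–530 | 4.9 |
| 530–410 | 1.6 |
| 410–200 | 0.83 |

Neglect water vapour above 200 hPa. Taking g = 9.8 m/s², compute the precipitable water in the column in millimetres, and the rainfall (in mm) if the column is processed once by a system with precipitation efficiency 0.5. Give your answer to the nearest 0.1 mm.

Precipitable water is the column-integrated vapour mass per unit area: PW = (1/g) Σ q̄ Δp, with q in kg/kg and Δp in Pa (1 kg/m² of water = 1 mm).
Layer 1000–740 hPa: Δp = 260 hPa = 26000 Pa, q̄ = 0.011 kg/kg → 0.011 × 26000 / 9.8 = 29.18 mm
Layer 740–530 hPa: Δp = 210 hPa = 21000 Pa, q̄ = 0.0049 kg/kg → 0.0049 × 21000 / 9.8 = 10.50 mm
Layer 530–410 hPa: Δp = 120 hPa = 12000 Pa, q̄ = 0.0016 kg/kg → 0.0016 × 12000 / 9.8 = 1.96 mm
Layer 410–200 hPa: Δp = 210 hPa = 21000 Pa, q̄ = 0.00083 kg/kg → 0.00083 × 21000 / 9.8 = 1.78 mm
PW = 29.18 + 10.50 + 1.96 + 1.78 = 43.42 ≈ 43.4 mm.
Rainfall = ε × PW = 0.5 × 43.4 = 21.7 mm.

PW ≈ 43.4 mm; rainfall ≈ 21.7 mm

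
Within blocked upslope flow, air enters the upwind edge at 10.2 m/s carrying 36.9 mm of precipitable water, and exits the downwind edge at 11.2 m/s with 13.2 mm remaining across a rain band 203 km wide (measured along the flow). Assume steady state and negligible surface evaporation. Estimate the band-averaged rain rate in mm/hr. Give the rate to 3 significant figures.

Column moisture flux per unit crosswind length is F = V × PW.
Inflow: F_in = 10.2 × 36.9 = 376.38 mm·m/s
Outflow: F_out = 11.2 × 13.2 = 147.84 mm·m/s
Steady-state rate R = (F_in − F_out)/L = (376.38 − 147.84) / 203000 m = 1.126e-03 mm/s.
R = 1.126e-03 × 3600 = 4.05 mm/hr.

R ≈ 4.05 mm/hr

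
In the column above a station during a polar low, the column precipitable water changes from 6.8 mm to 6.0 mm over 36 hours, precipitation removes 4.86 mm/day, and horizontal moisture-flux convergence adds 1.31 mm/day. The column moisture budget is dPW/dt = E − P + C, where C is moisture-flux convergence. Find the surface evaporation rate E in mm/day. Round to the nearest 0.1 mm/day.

E ≈ 3.0 mm/day

dPW/dt = (6.0 − 6.8) mm / (36/24 day) = -0.533 mm/day.
E = dPW/dt + P − C = (-0.533) + 4.86 − (1.31) = 3.0 mm/day.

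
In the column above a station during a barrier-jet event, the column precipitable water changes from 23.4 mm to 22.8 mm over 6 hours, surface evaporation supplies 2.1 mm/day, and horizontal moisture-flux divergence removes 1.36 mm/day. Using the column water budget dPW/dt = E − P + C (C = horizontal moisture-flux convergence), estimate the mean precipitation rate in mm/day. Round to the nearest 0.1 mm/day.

P ≈ 3.1 mm/day

dPW/dt = (22.8 − 23.4) mm / (6/24 day) = -2.400 mm/day.
P = E + C − dPW/dt = 2.1 + (-1.36) − (-2.400) = 3.1 mm/day.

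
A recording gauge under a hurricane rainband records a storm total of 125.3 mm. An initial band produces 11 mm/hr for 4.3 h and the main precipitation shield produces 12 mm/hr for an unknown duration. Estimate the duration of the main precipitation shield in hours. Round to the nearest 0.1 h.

Known phases: 11 × 4.3 = 47.3 mm.
Remaining depth = 125.3 − 47.3 = 78 mm.
Duration = 78 / 12 = 6.5 h.

duration ≈ 6.5 h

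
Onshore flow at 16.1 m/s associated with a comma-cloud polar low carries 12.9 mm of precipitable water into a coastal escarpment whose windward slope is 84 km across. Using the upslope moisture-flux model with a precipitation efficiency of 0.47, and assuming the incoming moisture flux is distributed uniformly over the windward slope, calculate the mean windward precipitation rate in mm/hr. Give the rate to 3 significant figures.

Incoming column moisture flux per unit ridge length: F = V × PW = 16.1 × 12.9 = 207.69 mm·m/s.
Spread over the 84 km slope with efficiency ε = 0.47: R = ε·F/W = 0.47 × 207.69 / 84000 m = 1.162e-03 mm/s.
R = 1.162e-03 × 3600 = 4.18 mm/hr.

R ≈ 4.18 mm/hr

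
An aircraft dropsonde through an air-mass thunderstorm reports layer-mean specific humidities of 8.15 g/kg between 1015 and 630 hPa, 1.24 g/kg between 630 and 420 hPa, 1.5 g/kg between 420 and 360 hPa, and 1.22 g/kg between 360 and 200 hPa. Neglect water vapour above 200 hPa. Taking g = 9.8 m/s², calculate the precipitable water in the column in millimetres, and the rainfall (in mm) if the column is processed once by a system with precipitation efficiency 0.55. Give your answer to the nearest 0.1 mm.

PW ≈ 37.6 mm; rainfall ≈ 20.7 mm

Precipitable water is the column-integrated vapour mass per unit area: PW = (1/g) Σ q̄ Δp, with q in kg/kg and Δp in Pa (1 kg/m² of water = 1 mm).
Layer 1015–630 hPa: Δp = 385 hPa = 38500 Pa, q̄ = 0.00815 kg/kg → 0.00815 × 38500 / 9.8 = 32.02 mm
Layer 630–420 hPa: Δp = 210 hPa = 21000 Pa, q̄ = 0.00124 kg/kg → 0.00124 × 21000 / 9.8 = 2.66 mm
Layer 420–360 hPa: Δp = 60 hPa = 6000 Pa, q̄ = 0.0015 kg/kg → 0.0015 × 6000 / 9.8 = 0.92 mm
Layer 360–200 hPa: Δp = 160 hPa = 16000 Pa, q̄ = 0.00122 kg/kg → 0.00122 × 16000 / 9.8 = 1.99 mm
PW = 32.02 + 2.66 + 0.92 + 1.99 = 37.59 ≈ 37.6 mm.
Rainfall = ε × PW = 0.55 × 37.6 = 20.7 mm.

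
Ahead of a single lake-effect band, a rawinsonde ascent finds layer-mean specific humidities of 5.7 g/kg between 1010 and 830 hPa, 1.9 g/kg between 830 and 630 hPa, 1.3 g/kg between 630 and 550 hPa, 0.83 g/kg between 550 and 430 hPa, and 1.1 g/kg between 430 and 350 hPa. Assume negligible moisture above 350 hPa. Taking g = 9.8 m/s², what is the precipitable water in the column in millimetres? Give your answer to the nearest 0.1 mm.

Precipitable water is the column-integrated vapour mass per unit area: PW = (1/g) Σ q̄ Δp, with q in kg/kg and Δp in Pa (1 kg/m² of water = 1 mm).
Layer 1010–830 hPa: Δp = 180 hPa = 18000 Pa, q̄ = 0.0057 kg/kg → 0.0057 × 18000 / 9.8 = 10.47 mm
Layer 830–630 hPa: Δp = 200 hPa = 20000 Pa, q̄ = 0.0019 kg/kg → 0.0019 × 20000 / 9.8 = 3.88 mm
Layer 630–550 hPa: Δp = 80 hPa = 8000 Pa, q̄ = 0.0013 kg/kg → 0.0013 × 8000 / 9.8 = 1.06 mm
Layer 550–430 hPa: Δp = 120 hPa = 12000 Pa, q̄ = 0.00083 kg/kg → 0.00083 × 12000 / 9.8 = 1.02 mm
Layer 430–350 hPa: Δp = 80 hPa = 8000 Pa, q̄ = 0.0011 kg/kg → 0.0011 × 8000 / 9.8 = 0.90 mm
PW = 10.47 + 3.88 + 1.06 + 1.02 + 0.90 = 17.33 ≈ 17.3 mm.

PW ≈ 17.3 mm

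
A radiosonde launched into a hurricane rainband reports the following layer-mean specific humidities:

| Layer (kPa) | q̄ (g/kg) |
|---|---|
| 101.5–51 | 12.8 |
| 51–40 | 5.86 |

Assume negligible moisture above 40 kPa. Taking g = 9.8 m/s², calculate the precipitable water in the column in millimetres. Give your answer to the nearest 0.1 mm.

Precipitable water is the column-integrated vapour mass per unit area: PW = (1/g) Σ q̄ Δp, with q in kg/kg and Δp in Pa (1 kg/m² of water = 1 mm).
Layer 101.5–51 kPa: Δp = 505 hPa = 50500 Pa, q̄ = 0.0128 kg/kg → 0.0128 × 50500 / 9.8 = 65.96 mm
Layer 51–40 kPa: Δp = 110 hPa = 11000 Pa, q̄ = 0.00586 kg/kg → 0.00586 × 11000 / 9.8 = 6.58 mm
PW = 65.96 + 6.58 = 72.54 ≈ 72.5 mm.

PW ≈ 72.5 mm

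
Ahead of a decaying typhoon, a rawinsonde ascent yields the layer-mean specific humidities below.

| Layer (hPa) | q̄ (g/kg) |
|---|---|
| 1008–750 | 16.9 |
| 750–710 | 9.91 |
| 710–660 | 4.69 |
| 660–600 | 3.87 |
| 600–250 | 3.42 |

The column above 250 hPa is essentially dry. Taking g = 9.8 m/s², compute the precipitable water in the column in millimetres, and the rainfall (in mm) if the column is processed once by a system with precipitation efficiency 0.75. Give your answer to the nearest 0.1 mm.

Precipitable water is the column-integrated vapour mass per unit area: PW = (1/g) Σ q̄ Δp, with q in kg/kg and Δp in Pa (1 kg/m² of water = 1 mm).
Layer 1008–750 hPa: Δp = 258 hPa = 25800 Pa, q̄ = 0.0169 kg/kg → 0.0169 × 25800 / 9.8 = 44.49 mm
Layer 750–710 hPa: Δp = 40 hPa = 4000 Pa, q̄ = 0.00991 kg/kg → 0.00991 × 4000 / 9.8 = 4.04 mm
Layer 710–660 hPa: Δp = 50 hPa = 5000 Pa, q̄ = 0.00469 kg/kg → 0.00469 × 5000 / 9.8 = 2.39 mm
Layer 660–600 hPa: Δp = 60 hPa = 6000 Pa, q̄ = 0.00387 kg/kg → 0.00387 × 6000 / 9.8 = 2.37 mm
Layer 600–250 hPa: Δp = 350 hPa = 35000 Pa, q̄ = 0.00342 kg/kg → 0.00342 × 35000 / 9.8 = 12.21 mm
PW = 44.49 + 4.04 + 2.39 + 2.37 + 12.21 = 65.50 ≈ 65.5 mm.
Rainfall = ε × PW = 0.75 × 65.5 = 49.1 mm.

PW ≈ 65.5 mm; rainfall ≈ 49.1 mm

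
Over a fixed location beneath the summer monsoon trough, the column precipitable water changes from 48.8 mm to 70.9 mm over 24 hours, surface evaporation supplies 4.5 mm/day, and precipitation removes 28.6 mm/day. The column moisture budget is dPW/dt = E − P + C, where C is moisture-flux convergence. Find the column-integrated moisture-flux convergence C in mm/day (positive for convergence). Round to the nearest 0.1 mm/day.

C ≈ 46.2 mm/day

dPW/dt = (70.9 − 48.8) mm / (24/24 day) = +22.100 mm/day.
C = dPW/dt − E + P = (+22.100) − 4.5 + 28.6 = 46.2 mm/day.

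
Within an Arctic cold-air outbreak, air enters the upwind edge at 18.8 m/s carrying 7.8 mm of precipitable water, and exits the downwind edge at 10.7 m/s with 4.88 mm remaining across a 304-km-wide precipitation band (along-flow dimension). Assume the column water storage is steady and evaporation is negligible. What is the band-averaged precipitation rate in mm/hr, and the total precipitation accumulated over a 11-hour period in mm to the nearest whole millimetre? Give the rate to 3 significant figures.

Column moisture flux per unit crosswind length is F = V × PW.
Inflow: F_in = 18.8 × 7.8 = 146.64 mm·m/s
Outflow: F_out = 10.7 × 4.88 = 52.216 mm·m/s
Steady-state rate R = (F_in − F_out)/L = (146.64 − 52.216) / 304000 m = 3.106e-04 mm/s.
R = 3.106e-04 × 3600 = 1.12 mm/hr.
Over 11 h: total = 1.12 × 11 = 12.32 ≈ 12 mm.

R ≈ 1.12 mm/hr; total ≈ 12 mm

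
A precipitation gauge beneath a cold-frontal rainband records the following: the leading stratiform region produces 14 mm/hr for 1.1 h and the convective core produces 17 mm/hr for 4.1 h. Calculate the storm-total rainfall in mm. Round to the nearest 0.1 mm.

total ≈ 85.1 mm

Total = Σ Rᵢ Δtᵢ = 14 × 1.1 + 17 × 4.1
      = 15.4 + 69.7 = 85.1 mm.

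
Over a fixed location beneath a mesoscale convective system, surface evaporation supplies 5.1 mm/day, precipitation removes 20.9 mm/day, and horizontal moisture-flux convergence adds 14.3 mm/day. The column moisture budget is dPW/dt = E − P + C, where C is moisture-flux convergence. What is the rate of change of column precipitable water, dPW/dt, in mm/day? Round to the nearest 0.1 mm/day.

dPW/dt = E − P + C = 5.1 − 20.9 + (14.3) = -1.5 mm/day.

dPW/dt ≈ -1.5 mm/day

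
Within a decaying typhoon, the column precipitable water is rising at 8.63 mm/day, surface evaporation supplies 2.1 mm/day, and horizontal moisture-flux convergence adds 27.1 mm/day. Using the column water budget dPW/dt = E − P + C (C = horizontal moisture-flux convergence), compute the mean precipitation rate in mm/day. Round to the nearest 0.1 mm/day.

P ≈ 20.6 mm/day

dPW/dt = +8.63 mm/day.
P = E + C − dPW/dt = 2.1 + (27.1) − (+8.63) = 20.6 mm/day.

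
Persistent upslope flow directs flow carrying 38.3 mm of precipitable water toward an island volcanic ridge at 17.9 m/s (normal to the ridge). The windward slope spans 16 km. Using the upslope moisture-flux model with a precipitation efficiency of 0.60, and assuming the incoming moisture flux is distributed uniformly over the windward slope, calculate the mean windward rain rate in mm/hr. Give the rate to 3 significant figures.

R ≈ 92.6 mm/hr

Incoming column moisture flux per unit ridge length: F = V × PW = 17.9 × 38.3 = 685.57 mm·m/s.
Spread over the 16 km slope with efficiency ε = 0.60: R = ε·F/W = 0.60 × 685.57 / 16000 m = 2.571e-02 mm/s.
R = 2.571e-02 × 3600 = 92.6 mm/hr.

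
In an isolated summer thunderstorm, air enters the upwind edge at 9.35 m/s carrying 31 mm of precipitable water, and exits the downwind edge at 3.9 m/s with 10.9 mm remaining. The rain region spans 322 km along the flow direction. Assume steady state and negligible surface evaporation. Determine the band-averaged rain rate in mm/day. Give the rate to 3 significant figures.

Column moisture flux per unit crosswind length is F = V × PW.
Inflow: F_in = 9.35 × 31 = 289.85 mm·m/s
Outflow: F_out = 3.9 × 10.9 = 42.51 mm·m/s
Steady-state rate R = (F_in − F_out)/L = (289.85 − 42.51) / 322000 m = 7.681e-04 mm/s.
R = 7.681e-04 × 3600 × 24 = 66.4 mm/day.

R ≈ 66.4 mm/day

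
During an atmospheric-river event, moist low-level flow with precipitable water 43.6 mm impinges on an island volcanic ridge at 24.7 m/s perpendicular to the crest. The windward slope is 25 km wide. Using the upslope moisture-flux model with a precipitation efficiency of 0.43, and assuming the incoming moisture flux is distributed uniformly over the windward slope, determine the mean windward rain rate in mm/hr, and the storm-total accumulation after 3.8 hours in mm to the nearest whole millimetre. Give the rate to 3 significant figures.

Incoming column moisture flux per unit ridge length: F = V × PW = 24.7 × 43.6 = 1076.92 mm·m/s.
Spread over the 25 km slope with efficiency ε = 0.43: R = ε·F/W = 0.43 × 1076.92 / 25000 m = 1.852e-02 mm/s.
R = 1.852e-02 × 3600 = 66.7 mm/hr.
Over 3.8 h: total = 66.7 × 3.8 = 253.46 ≈ 253 mm.

R ≈ 66.7 mm/hr; total ≈ 253 mm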